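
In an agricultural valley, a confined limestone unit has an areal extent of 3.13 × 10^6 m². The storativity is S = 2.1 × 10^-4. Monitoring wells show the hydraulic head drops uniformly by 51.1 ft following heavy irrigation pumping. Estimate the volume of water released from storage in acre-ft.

ΔV ≈ 8.3 acre-ft

Δh = 51.1 ft = 15.58 m
ΔV = S × A × Δh = 2.1 × 10^-4 × 3.13 × 10^6 m² × 15.58 m = 10240 m³
ΔV = 10240 m³ = 8.3 acre-ft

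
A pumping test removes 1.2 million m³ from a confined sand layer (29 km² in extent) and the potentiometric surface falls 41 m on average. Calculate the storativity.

A = 29 km² = 2.9 × 10^7 m²
ΔV = 1.2 million m³ = 1.2 × 10^6 m³
S = ΔV / (A × Δh) = 1.2 × 10^6 m³ / (2.9 × 10^7 m² × 41 m) = 0.001009

S ≈ 1 × 10^-3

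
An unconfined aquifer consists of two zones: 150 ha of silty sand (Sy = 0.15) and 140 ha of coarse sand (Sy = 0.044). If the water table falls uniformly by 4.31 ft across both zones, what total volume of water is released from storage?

ΔV ≈ 3.77 × 10^5 m³

A₁ = 150 ha = 1.5 × 10^6 m²; A₂ = 140 ha = 1.4 × 10^6 m²
Δh = 4.31 ft = 1.314 m
ΔV₁ = 0.15 × 1.5 × 10^6 × 1.314 = 2.956 × 10^5 m³
ΔV₂ = 0.044 × 1.4 × 10^6 × 1.314 = 80920 m³
ΔV = ΔV₁ + ΔV₂ = 3.765 × 10^5 m³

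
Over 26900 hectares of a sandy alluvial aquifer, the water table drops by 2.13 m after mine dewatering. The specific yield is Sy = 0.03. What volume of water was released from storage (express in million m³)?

A = 26900 hectares = 2.69 × 10^8 m²
ΔV = Sy × A × Δh = 0.03 × 2.69 × 10^8 m² × 2.13 m = 1.719 × 10^7 m³
ΔV = 1.719 × 10^7 m³ = 17.19 million m³

ΔV ≈ 17.2 million m³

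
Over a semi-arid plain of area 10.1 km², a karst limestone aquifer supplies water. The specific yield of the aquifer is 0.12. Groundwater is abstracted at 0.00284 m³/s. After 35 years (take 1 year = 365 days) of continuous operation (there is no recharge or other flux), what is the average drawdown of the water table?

Δh ≈ 2.59 m

A = 10.1 km² = 1.01 × 10^7 m²
Q = 0.00284 m³/s = 245.4 m³/d
t = 35 years = 12780 d
ΔV = Q × t = 245.4 m³/d × 12780 d = 3.135 × 10^6 m³
Δh = ΔV / (Sy × A) = 3.135 × 10^6 / (0.12 × 1.01 × 10^7) = 2.586 m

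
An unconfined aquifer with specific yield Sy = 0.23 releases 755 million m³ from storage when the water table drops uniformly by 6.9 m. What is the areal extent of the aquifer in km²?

A ≈ 476 km²

ΔV = 755 million m³ = 7.55 × 10^8 m³
A = ΔV / (Sy × Δh) = 7.55 × 10^8 / (0.23 × 6.9) = 4.757 × 10^8 m²
A = 4.757 × 10^8 m² = 475.7 km²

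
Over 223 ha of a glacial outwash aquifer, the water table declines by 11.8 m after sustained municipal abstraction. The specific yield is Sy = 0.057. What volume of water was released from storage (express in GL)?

A = 223 ha = 2.23 × 10^6 m²
ΔV = Sy × A × Δh = 0.057 × 2.23 × 10^6 m² × 11.8 m = 1.5 × 10^6 m³
ΔV = 1.5 × 10^6 m³ = 1.5 GL

ΔV ≈ 1.5 GL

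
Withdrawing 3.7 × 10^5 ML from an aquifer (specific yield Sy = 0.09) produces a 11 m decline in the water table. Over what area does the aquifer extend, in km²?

ΔV = 3.7 × 10^5 ML = 3.7 × 10^8 m³
A = ΔV / (Sy × Δh) = 3.7 × 10^8 / (0.09 × 11) = 3.737 × 10^8 m²
A = 3.737 × 10^8 m² = 373.7 km²

A ≈ 374 km²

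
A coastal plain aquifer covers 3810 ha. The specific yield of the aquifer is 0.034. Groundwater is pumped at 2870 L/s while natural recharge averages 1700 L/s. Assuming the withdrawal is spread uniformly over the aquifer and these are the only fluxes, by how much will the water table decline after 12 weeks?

Δh ≈ 6.56 m

A = 3810 ha = 3.81 × 10^7 m²
Net abstraction = 2870 − 1700 = 1170 L/s
Q_net = 1170 L/s = 1.011 × 10^5 m³/d
t = 12 weeks = 84 d
ΔV = Q × t = 1.011 × 10^5 m³/d × 84 d = 8.491 × 10^6 m³
Δh = ΔV / (Sy × A) = 8.491 × 10^6 / (0.034 × 3.81 × 10^7) = 6.555 m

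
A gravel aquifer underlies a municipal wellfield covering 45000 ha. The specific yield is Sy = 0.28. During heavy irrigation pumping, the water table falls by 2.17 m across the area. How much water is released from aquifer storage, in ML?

A = 45000 ha = 4.5 × 10^8 m²
ΔV = Sy × A × Δh = 0.28 × 4.5 × 10^8 m² × 2.17 m = 2.734 × 10^8 m³
ΔV = 2.734 × 10^8 m³ = 2.734 × 10^5 ML

ΔV ≈ 2.73 × 10^5 ML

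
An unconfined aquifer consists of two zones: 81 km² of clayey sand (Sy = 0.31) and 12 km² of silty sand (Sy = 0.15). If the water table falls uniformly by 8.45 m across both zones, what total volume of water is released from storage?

A₁ = 81 km² = 8.1 × 10^7 m²; A₂ = 12 km² = 1.2 × 10^7 m²
ΔV₁ = 0.31 × 8.1 × 10^7 × 8.45 = 2.122 × 10^8 m³
ΔV₂ = 0.15 × 1.2 × 10^7 × 8.45 = 1.521 × 10^7 m³
ΔV = ΔV₁ + ΔV₂ = 2.274 × 10^8 m³

ΔV ≈ 2.27 × 10^8 m³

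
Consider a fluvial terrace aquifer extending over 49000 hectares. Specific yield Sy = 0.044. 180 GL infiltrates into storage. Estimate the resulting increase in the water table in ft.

Δh ≈ 27.4 ft

A = 49000 hectares = 4.9 × 10^8 m²
ΔV = 180 GL = 1.8 × 10^8 m³
Δh = ΔV / (Sy × A) = 1.8 × 10^8 m³ / (0.044 × 4.9 × 10^8 m²) = 8.349 m
Δh = 8.349 m = 27.39 ft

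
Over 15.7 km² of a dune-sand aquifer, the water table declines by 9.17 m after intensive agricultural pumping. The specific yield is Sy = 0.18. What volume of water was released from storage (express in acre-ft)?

ΔV ≈ 21000 acre-ft

A = 15.7 km² = 1.57 × 10^7 m²
ΔV = Sy × A × Δh = 0.18 × 1.57 × 10^7 m² × 9.17 m = 2.591 × 10^7 m³
ΔV = 2.591 × 10^7 m³ = 21010 acre-ft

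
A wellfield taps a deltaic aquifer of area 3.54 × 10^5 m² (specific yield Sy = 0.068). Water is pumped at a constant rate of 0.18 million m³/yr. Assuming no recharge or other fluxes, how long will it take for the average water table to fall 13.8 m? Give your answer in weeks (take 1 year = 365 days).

t ≈ 96.2 weeks

ΔV = Sy × A × Δh = 0.068 × 3.54 × 10^5 × 13.8 = 3.322 × 10^5 m³
Q = 0.18 million m³/yr = 493.2 m³/d
t = ΔV / Q = 3.322 × 10^5 m³ / 493.2 m³/d = 673.6 d
t = 673.6 d ≈ 96.23 weeks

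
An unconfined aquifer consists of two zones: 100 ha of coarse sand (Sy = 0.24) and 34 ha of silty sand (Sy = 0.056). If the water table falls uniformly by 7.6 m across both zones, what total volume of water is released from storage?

A₁ = 100 ha = 1 × 10^6 m²; A₂ = 34 ha = 3.4 × 10^5 m²
ΔV₁ = 0.24 × 1 × 10^6 × 7.6 = 1.824 × 10^6 m³
ΔV₂ = 0.056 × 3.4 × 10^5 × 7.6 = 1.447 × 10^5 m³
ΔV = ΔV₁ + ΔV₂ = 1.969 × 10^6 m³

ΔV ≈ 1.97 × 10^6 m³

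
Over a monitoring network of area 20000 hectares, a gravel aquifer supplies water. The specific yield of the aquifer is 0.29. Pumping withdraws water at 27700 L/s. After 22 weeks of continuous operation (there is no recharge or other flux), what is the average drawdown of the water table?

A = 20000 hectares = 2 × 10^8 m²
Q = 27700 L/s = 2.393 × 10^6 m³/d
t = 22 weeks = 154 d
ΔV = Q × t = 2.393 × 10^6 m³/d × 154 d = 3.686 × 10^8 m³
Δh = ΔV / (Sy × A) = 3.686 × 10^8 / (0.29 × 2 × 10^8) = 6.355 m

Δh ≈ 6.35 m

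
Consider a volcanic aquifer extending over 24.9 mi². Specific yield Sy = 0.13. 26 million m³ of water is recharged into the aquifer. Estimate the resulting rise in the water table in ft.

Δh ≈ 10.2 ft

A = 24.9 mi² = 6.449 × 10^7 m²
ΔV = 26 million m³ = 2.6 × 10^7 m³
Δh = ΔV / (Sy × A) = 2.6 × 10^7 m³ / (0.13 × 6.449 × 10^7 m²) = 3.101 m
Δh = 3.101 m = 10.17 ft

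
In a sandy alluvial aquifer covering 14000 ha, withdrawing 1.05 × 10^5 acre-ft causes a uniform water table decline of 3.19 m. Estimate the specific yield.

Sy ≈ 0.29

A = 14000 ha = 1.4 × 10^8 m²
ΔV = 1.05 × 10^5 acre-ft = 1.295 × 10^8 m³
Sy = ΔV / (A × Δh) = 1.295 × 10^8 m³ / (1.4 × 10^8 m² × 3.19 m) = 0.29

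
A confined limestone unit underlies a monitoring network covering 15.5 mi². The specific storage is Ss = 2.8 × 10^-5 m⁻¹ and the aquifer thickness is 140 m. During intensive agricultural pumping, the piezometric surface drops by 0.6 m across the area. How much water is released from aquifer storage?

S = Ss × b = 2.8 × 10^-5 m⁻¹ × 140 m = 3.92 × 10^-3
A = 15.5 mi² = 4.014 × 10^7 m²
ΔV = S × A × Δh = 0.00392 × 4.014 × 10^7 m² × 0.6 m = 94420 m³

ΔV ≈ 94400 m³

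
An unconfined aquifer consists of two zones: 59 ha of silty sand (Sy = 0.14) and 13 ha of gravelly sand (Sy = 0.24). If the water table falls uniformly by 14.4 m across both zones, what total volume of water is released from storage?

ΔV ≈ 1.64 × 10^6 m³

A₁ = 59 ha = 5.9 × 10^5 m²; A₂ = 13 ha = 1.3 × 10^5 m²
ΔV₁ = 0.14 × 5.9 × 10^5 × 14.4 = 1.189 × 10^6 m³
ΔV₂ = 0.24 × 1.3 × 10^5 × 14.4 = 4.493 × 10^5 m³
ΔV = ΔV₁ + ΔV₂ = 1.639 × 10^6 m³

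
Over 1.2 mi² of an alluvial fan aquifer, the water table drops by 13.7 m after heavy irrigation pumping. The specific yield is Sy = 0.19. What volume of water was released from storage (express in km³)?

ΔV ≈ 0.00809 km³

A = 1.2 mi² = 3.108 × 10^6 m²
ΔV = Sy × A × Δh = 0.19 × 3.108 × 10^6 m² × 13.7 m = 8.09 × 10^6 m³
ΔV = 8.09 × 10^6 m³ = 0.00809 km³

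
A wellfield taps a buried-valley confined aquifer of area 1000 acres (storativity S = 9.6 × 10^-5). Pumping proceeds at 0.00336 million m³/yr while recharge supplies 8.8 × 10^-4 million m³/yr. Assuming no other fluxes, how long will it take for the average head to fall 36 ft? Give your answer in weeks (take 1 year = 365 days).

A = 1000 acres = 4.047 × 10^6 m²
Δh = 36 ft = 10.97 m
ΔV = S × A × Δh = 9.6 × 10^-5 × 4.047 × 10^6 × 10.97 = 4263 m³
Net withdrawal = 0.00336 − 8.8 × 10^-4 = 0.00248 million m³/yr = 6.795 m³/d
t = ΔV / Q = 4263 m³ / 6.795 m³/d = 627.4 d
t = 627.4 d ≈ 89.63 weeks

t ≈ 89.6 weeks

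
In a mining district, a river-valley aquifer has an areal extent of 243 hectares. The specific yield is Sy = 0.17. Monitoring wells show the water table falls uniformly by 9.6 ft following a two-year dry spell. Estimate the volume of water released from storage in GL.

A = 243 hectares = 2.43 × 10^6 m²
Δh = 9.6 ft = 2.926 m
ΔV = Sy × A × Δh = 0.17 × 2.43 × 10^6 m² × 2.926 m = 1.209 × 10^6 m³
ΔV = 1.209 × 10^6 m³ = 1.209 GL

ΔV ≈ 1.21 GL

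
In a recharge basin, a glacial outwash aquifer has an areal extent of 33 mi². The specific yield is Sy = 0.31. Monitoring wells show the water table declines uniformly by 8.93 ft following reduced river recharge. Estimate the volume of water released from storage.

A = 33 mi² = 8.547 × 10^7 m²
Δh = 8.93 ft = 2.722 m
ΔV = Sy × A × Δh = 0.31 × 8.547 × 10^7 m² × 2.722 m = 7.212 × 10^7 m³

ΔV ≈ 7.21 × 10^7 m³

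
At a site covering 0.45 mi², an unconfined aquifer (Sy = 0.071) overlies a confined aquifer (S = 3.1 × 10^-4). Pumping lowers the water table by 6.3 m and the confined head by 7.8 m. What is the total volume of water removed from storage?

ΔV ≈ 5.24 × 10^5 m³

A = 0.45 mi² = 1.165 × 10^6 m²
Unconfined: ΔV_u = Sy × A × Δh_u = 0.071 × 1.165 × 10^6 × 6.3 = 5.213 × 10^5 m³
Confined: ΔV_c = S × A × Δh_c = 3.1 × 10^-4 × 1.165 × 10^6 × 7.8 = 2818 m³
Total ΔV = 5.213 × 10^5 + 2818 = 5.241 × 10^5 m³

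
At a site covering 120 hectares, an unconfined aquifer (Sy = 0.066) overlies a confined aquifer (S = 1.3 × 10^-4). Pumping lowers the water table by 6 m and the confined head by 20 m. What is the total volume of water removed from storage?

A = 120 hectares = 1.2 × 10^6 m²
Unconfined: ΔV_u = Sy × A × Δh_u = 0.066 × 1.2 × 10^6 × 6 = 4.752 × 10^5 m³
Confined: ΔV_c = S × A × Δh_c = 1.3 × 10^-4 × 1.2 × 10^6 × 20 = 3120 m³
Total ΔV = 4.752 × 10^5 + 3120 = 4.783 × 10^5 m³

ΔV ≈ 4.78 × 10^5 m³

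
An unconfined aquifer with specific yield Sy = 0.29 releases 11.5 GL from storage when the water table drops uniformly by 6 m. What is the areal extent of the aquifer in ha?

A ≈ 661 ha

ΔV = 11.5 GL = 1.15 × 10^7 m³
A = ΔV / (Sy × Δh) = 1.15 × 10^7 / (0.29 × 6) = 6.609 × 10^6 m²
A = 6.609 × 10^6 m² = 660.9 ha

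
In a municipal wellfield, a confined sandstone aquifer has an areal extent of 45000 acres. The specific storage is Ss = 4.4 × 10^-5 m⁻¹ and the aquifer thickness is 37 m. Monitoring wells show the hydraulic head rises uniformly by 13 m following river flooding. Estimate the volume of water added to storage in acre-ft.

ΔV ≈ 3120 acre-ft

S = Ss × b = 4.4 × 10^-5 m⁻¹ × 37 m = 1.628 × 10^-3
A = 45000 acres = 1.821 × 10^8 m²
ΔV = S × A × Δh = 0.001628 × 1.821 × 10^8 m² × 13 m = 3.854 × 10^6 m³
ΔV = 3.854 × 10^6 m³ = 3125 acre-ft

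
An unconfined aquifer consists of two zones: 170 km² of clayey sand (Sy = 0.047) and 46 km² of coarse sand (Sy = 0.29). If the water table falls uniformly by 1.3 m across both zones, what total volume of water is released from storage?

A₁ = 170 km² = 1.7 × 10^8 m²; A₂ = 46 km² = 4.6 × 10^7 m²
ΔV₁ = 0.047 × 1.7 × 10^8 × 1.3 = 1.039 × 10^7 m³
ΔV₂ = 0.29 × 4.6 × 10^7 × 1.3 = 1.734 × 10^7 m³
ΔV = ΔV₁ + ΔV₂ = 2.773 × 10^7 m³

ΔV ≈ 2.77 × 10^7 m³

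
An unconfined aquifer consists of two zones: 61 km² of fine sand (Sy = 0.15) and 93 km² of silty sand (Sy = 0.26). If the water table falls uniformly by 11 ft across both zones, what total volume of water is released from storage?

A₁ = 61 km² = 6.1 × 10^7 m²; A₂ = 93 km² = 9.3 × 10^7 m²
Δh = 11 ft = 3.353 m
ΔV₁ = 0.15 × 6.1 × 10^7 × 3.353 = 3.068 × 10^7 m³
ΔV₂ = 0.26 × 9.3 × 10^7 × 3.353 = 8.107 × 10^7 m³
ΔV = ΔV₁ + ΔV₂ = 1.117 × 10^8 m³

ΔV ≈ 1.12 × 10^8 m³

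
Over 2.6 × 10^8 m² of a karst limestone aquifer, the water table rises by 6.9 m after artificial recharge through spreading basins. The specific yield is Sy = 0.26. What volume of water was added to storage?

ΔV = Sy × A × Δh = 0.26 × 2.6 × 10^8 m² × 6.9 m = 4.664 × 10^8 m³

ΔV ≈ 4.66 × 10^8 m³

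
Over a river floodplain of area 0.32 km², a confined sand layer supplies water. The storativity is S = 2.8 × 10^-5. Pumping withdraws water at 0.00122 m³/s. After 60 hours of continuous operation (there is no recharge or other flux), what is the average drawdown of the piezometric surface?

A = 0.32 km² = 3.2 × 10^5 m²
Q = 0.00122 m³/s = 105.4 m³/d
t = 60 hours = 2.5 d
ΔV = Q × t = 105.4 m³/d × 2.5 d = 263.5 m³
Δh = ΔV / (S × A) = 263.5 / (2.8 × 10^-5 × 3.2 × 10^5) = 29.41 m

Δh ≈ 29.4 m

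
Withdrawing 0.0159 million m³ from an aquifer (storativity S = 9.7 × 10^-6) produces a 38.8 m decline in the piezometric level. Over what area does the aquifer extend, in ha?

A ≈ 4220 ha

ΔV = 0.0159 million m³ = 15900 m³
A = ΔV / (S × Δh) = 15900 / (9.7 × 10^-6 × 38.8) = 4.225 × 10^7 m²
A = 4.225 × 10^7 m² = 4225 ha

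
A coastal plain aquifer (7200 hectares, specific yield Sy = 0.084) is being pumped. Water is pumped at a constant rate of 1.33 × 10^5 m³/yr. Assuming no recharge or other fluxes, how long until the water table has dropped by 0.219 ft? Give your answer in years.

A = 7200 hectares = 7.2 × 10^7 m²
Δh = 0.219 ft = 0.06675 m
ΔV = Sy × A × Δh = 0.084 × 7.2 × 10^7 × 0.06675 = 4.037 × 10^5 m³
Q = 1.33 × 10^5 m³/yr = 364.4 m³/d
t = ΔV / Q = 4.037 × 10^5 m³ / 364.4 m³/d = 1108 d
t = 1108 d ≈ 3.035 years

t ≈ 3.04 years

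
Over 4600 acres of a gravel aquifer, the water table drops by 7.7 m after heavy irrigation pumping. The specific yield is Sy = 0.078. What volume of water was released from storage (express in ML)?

A = 4600 acres = 1.862 × 10^7 m²
ΔV = Sy × A × Δh = 0.078 × 1.862 × 10^7 m² × 7.7 m = 1.118 × 10^7 m³
ΔV = 1.118 × 10^7 m³ = 11180 ML

ΔV ≈ 11200 ML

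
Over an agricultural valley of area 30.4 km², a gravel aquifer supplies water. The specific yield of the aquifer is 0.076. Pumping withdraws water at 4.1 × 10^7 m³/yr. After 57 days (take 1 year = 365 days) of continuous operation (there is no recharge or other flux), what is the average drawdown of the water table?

A = 30.4 km² = 3.04 × 10^7 m²
Q = 4.1 × 10^7 m³/yr = 1.123 × 10^5 m³/d
ΔV = Q × t = 1.123 × 10^5 m³/d × 57 d = 6.403 × 10^6 m³
Δh = ΔV / (Sy × A) = 6.403 × 10^6 / (0.076 × 3.04 × 10^7) = 2.771 m

Δh ≈ 2.77 m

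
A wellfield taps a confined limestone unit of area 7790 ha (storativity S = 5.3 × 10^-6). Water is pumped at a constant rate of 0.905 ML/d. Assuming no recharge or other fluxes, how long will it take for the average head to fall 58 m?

t ≈ 26.5 days

A = 7790 ha = 7.79 × 10^7 m²
ΔV = S × A × Δh = 5.3 × 10^-6 × 7.79 × 10^7 × 58 = 23950 m³
Q = 0.905 ML/d = 905 m³/d
t = ΔV / Q = 23950 m³ / 905 m³/d = 26.46 d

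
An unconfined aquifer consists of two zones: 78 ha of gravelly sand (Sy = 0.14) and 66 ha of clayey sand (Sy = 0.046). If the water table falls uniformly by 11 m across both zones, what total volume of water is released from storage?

A₁ = 78 ha = 7.8 × 10^5 m²; A₂ = 66 ha = 6.6 × 10^5 m²
ΔV₁ = 0.14 × 7.8 × 10^5 × 11 = 1.201 × 10^6 m³
ΔV₂ = 0.046 × 6.6 × 10^5 × 11 = 3.34 × 10^5 m³
ΔV = ΔV₁ + ΔV₂ = 1.535 × 10^6 m³

ΔV ≈ 1.54 × 10^6 m³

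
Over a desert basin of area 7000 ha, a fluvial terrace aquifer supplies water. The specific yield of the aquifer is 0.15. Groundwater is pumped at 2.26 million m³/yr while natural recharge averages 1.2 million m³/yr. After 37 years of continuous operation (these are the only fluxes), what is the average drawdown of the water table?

A = 7000 ha = 7 × 10^7 m²
Net abstraction = 2.26 − 1.2 = 1.06 million m³/yr
Q_net = 1.06 million m³/yr = 2904 m³/d
t = 37 years = 13500 d
ΔV = Q × t = 2904 m³/d × 13500 d = 3.922 × 10^7 m³
Δh = ΔV / (Sy × A) = 3.922 × 10^7 / (0.15 × 7 × 10^7) = 3.735 m

Δh ≈ 3.74 m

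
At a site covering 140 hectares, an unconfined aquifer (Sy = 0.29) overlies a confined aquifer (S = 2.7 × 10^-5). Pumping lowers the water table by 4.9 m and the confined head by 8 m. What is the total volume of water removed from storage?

A = 140 hectares = 1.4 × 10^6 m²
Unconfined: ΔV_u = Sy × A × Δh_u = 0.29 × 1.4 × 10^6 × 4.9 = 1.989 × 10^6 m³
Confined: ΔV_c = S × A × Δh_c = 2.7 × 10^-5 × 1.4 × 10^6 × 8 = 302.4 m³
Total ΔV = 1.989 × 10^6 + 302.4 = 1.99 × 10^6 m³

ΔV ≈ 1.99 × 10^6 m³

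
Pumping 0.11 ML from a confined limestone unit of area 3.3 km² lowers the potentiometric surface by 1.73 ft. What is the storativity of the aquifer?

A = 3.3 km² = 3.3 × 10^6 m²
Δh = 1.73 ft = 0.5273 m
ΔV = 0.11 ML = 110 m³
S = ΔV / (A × Δh) = 110 m³ / (3.3 × 10^6 m² × 0.5273 m) = 6.321 × 10^-5

S ≈ 6.3 × 10^-5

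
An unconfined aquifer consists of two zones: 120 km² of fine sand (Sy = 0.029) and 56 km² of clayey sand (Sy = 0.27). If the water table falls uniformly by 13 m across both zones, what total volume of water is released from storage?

ΔV ≈ 2.42 × 10^8 m³

A₁ = 120 km² = 1.2 × 10^8 m²; A₂ = 56 km² = 5.6 × 10^7 m²
ΔV₁ = 0.029 × 1.2 × 10^8 × 13 = 4.524 × 10^7 m³
ΔV₂ = 0.27 × 5.6 × 10^7 × 13 = 1.966 × 10^8 m³
ΔV = ΔV₁ + ΔV₂ = 2.418 × 10^8 m³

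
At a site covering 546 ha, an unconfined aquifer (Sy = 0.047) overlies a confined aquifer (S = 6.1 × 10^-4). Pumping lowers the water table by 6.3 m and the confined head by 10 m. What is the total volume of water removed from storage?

ΔV ≈ 1.65 × 10^6 m³

A = 546 ha = 5.46 × 10^6 m²
Unconfined: ΔV_u = Sy × A × Δh_u = 0.047 × 5.46 × 10^6 × 6.3 = 1.617 × 10^6 m³
Confined: ΔV_c = S × A × Δh_c = 6.1 × 10^-4 × 5.46 × 10^6 × 10 = 33310 m³
Total ΔV = 1.617 × 10^6 + 33310 = 1.65 × 10^6 m³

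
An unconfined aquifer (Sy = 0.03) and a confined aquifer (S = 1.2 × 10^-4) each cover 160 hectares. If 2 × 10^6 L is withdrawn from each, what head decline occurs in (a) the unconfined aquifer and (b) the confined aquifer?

A = 160 hectares = 1.6 × 10^6 m²
ΔV = 2 × 10^6 L = 2000 m³
Unconfined: Δh_u = ΔV/(Sy·A) = 2000/(0.03 × 1.6 × 10^6) = 0.04167 m
Confined: Δh_c = ΔV/(S·A) = 2000/(1.2 × 10^-4 × 1.6 × 10^6) = 10.42 m

Δh_u ≈ 0.0417 m; Δh_c ≈ 10.4 m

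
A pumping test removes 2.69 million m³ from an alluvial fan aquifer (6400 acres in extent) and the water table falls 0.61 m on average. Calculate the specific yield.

Sy ≈ 0.17

A = 6400 acres = 2.59 × 10^7 m²
ΔV = 2.69 million m³ = 2.69 × 10^6 m³
Sy = ΔV / (A × Δh) = 2.69 × 10^6 m³ / (2.59 × 10^7 m² × 0.61 m) = 0.1703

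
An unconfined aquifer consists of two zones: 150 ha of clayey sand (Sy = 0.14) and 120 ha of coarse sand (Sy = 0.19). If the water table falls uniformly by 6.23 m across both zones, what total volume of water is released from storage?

A₁ = 150 ha = 1.5 × 10^6 m²; A₂ = 120 ha = 1.2 × 10^6 m²
ΔV₁ = 0.14 × 1.5 × 10^6 × 6.23 = 1.308 × 10^6 m³
ΔV₂ = 0.19 × 1.2 × 10^6 × 6.23 = 1.42 × 10^6 m³
ΔV = ΔV₁ + ΔV₂ = 2.729 × 10^6 m³

ΔV ≈ 2.73 × 10^6 m³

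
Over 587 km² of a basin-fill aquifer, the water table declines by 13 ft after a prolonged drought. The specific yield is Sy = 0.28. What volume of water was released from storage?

ΔV ≈ 6.51 × 10^8 m³

A = 587 km² = 5.87 × 10^8 m²
Δh = 13 ft = 3.962 m
ΔV = Sy × A × Δh = 0.28 × 5.87 × 10^8 m² × 3.962 m = 6.513 × 10^8 m³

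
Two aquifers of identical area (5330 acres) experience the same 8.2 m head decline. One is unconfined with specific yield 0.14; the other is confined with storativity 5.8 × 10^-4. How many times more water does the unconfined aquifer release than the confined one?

A = 5330 acres = 2.157 × 10^7 m²
Unconfined: ΔV_u = Sy × A × Δh = 0.14 × 2.157 × 10^7 × 8.2 = 2.476 × 10^7 m³
Confined: ΔV_c = S × A × Δh = 5.8 × 10^-4 × 2.157 × 10^7 × 8.2 = 1.026 × 10^5 m³
Ratio = ΔV_u / ΔV_c = Sy / S = 0.14 / 5.8 × 10^-4 = 241.4

ΔV_u / ΔV_c ≈ 241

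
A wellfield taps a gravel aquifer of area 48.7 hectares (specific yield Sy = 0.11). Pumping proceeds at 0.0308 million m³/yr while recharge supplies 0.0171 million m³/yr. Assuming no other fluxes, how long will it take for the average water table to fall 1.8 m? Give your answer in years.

t ≈ 7.04 years

A = 48.7 hectares = 4.87 × 10^5 m²
ΔV = Sy × A × Δh = 0.11 × 4.87 × 10^5 × 1.8 = 96430 m³
Net withdrawal = 0.0308 − 0.0171 = 0.0137 million m³/yr = 37.53 m³/d
t = ΔV / Q = 96430 m³ / 37.53 m³/d = 2569 d
t = 2569 d ≈ 7.038 years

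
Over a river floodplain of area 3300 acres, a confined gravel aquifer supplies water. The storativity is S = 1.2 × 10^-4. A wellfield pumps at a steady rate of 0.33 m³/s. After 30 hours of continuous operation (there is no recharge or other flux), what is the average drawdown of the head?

A = 3300 acres = 1.335 × 10^7 m²
Q = 0.33 m³/s = 28510 m³/d
t = 30 hours = 1.25 d
ΔV = Q × t = 28510 m³/d × 1.25 d = 35640 m³
Δh = ΔV / (S × A) = 35640 / (1.2 × 10^-4 × 1.335 × 10^7) = 22.24 m

Δh ≈ 22.2 m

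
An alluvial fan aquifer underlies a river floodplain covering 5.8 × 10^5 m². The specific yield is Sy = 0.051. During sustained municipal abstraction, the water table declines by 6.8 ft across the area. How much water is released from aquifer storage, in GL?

ΔV ≈ 0.0613 GL

Δh = 6.8 ft = 2.073 m
ΔV = Sy × A × Δh = 0.051 × 5.8 × 10^5 m² × 2.073 m = 61310 m³
ΔV = 61310 m³ = 0.06131 GL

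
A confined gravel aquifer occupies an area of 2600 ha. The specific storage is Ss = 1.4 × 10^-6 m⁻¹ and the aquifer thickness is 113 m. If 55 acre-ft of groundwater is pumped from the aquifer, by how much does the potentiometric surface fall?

Δh ≈ 16.5 m

S = Ss × b = 1.4 × 10^-6 m⁻¹ × 113 m = 1.582 × 10^-4
A = 2600 ha = 2.6 × 10^7 m²
ΔV = 55 acre-ft = 67840 m³
Δh = ΔV / (S × A) = 67840 m³ / (1.582 × 10^-4 × 2.6 × 10^7 m²) = 16.49 m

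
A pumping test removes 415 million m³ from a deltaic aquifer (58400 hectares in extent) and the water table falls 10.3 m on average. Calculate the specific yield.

A = 58400 hectares = 5.84 × 10^8 m²
ΔV = 415 million m³ = 4.15 × 10^8 m³
Sy = ΔV / (A × Δh) = 4.15 × 10^8 m³ / (5.84 × 10^8 m² × 10.3 m) = 0.06899

Sy ≈ 0.069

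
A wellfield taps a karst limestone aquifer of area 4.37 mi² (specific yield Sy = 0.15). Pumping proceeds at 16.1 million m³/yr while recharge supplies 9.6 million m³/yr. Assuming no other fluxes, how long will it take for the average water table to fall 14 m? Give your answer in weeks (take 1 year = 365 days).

t ≈ 191 weeks

A = 4.37 mi² = 1.132 × 10^7 m²
ΔV = Sy × A × Δh = 0.15 × 1.132 × 10^7 × 14 = 2.377 × 10^7 m³
Net withdrawal = 16.1 − 9.6 = 6.5 million m³/yr = 17810 m³/d
t = ΔV / Q = 2.377 × 10^7 m³ / 17810 m³/d = 1335 d
t = 1335 d ≈ 190.7 weeks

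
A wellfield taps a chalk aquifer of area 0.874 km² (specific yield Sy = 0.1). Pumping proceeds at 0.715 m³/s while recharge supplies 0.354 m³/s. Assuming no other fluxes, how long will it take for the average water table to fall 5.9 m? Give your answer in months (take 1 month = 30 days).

A = 0.874 km² = 8.74 × 10^5 m²
ΔV = Sy × A × Δh = 0.1 × 8.74 × 10^5 × 5.9 = 5.157 × 10^5 m³
Net withdrawal = 0.715 − 0.354 = 0.361 m³/s = 31190 m³/d
t = ΔV / Q = 5.157 × 10^5 m³ / 31190 m³/d = 16.53 d
t = 16.53 d ≈ 0.5511 months

t ≈ 0.551 months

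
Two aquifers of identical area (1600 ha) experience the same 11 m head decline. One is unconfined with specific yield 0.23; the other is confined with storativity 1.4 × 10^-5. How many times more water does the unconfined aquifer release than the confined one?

A = 1600 ha = 1.6 × 10^7 m²
Unconfined: ΔV_u = Sy × A × Δh = 0.23 × 1.6 × 10^7 × 11 = 4.048 × 10^7 m³
Confined: ΔV_c = S × A × Δh = 1.4 × 10^-5 × 1.6 × 10^7 × 11 = 2464 m³
Ratio = ΔV_u / ΔV_c = Sy / S = 0.23 / 1.4 × 10^-5 = 16430

ΔV_u / ΔV_c ≈ 16400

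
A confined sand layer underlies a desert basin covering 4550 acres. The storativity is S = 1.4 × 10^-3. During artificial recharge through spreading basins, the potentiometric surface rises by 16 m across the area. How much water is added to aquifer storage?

A = 4550 acres = 1.841 × 10^7 m²
ΔV = S × A × Δh = 0.0014 × 1.841 × 10^7 m² × 16 m = 4.125 × 10^5 m³

ΔV ≈ 4.12 × 10^5 m³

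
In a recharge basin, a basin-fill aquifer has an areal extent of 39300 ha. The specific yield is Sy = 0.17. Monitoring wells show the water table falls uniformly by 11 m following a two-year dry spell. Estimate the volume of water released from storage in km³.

A = 39300 ha = 3.93 × 10^8 m²
ΔV = Sy × A × Δh = 0.17 × 3.93 × 10^8 m² × 11 m = 7.349 × 10^8 m³
ΔV = 7.349 × 10^8 m³ = 0.7349 km³

ΔV ≈ 0.735 km³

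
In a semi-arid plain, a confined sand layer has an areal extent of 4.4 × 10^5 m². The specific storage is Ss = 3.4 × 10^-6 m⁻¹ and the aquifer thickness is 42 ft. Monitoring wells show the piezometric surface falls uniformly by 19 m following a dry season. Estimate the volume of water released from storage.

ΔV ≈ 364 m³

b = 42 ft = 12.8 m
S = Ss × b = 3.4 × 10^-6 m⁻¹ × 12.8 m = 4.353 × 10^-5
ΔV = S × A × Δh = 4.353 × 10^-5 × 4.4 × 10^5 m² × 19 m = 363.9 m³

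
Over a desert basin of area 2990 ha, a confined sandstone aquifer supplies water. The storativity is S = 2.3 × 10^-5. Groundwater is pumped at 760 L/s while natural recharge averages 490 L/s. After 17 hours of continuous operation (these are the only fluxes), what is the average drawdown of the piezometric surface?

A = 2990 ha = 2.99 × 10^7 m²
Net abstraction = 760 − 490 = 270 L/s
Q_net = 270 L/s = 23330 m³/d
t = 17 hours = 0.7083 d
ΔV = Q × t = 23330 m³/d × 0.7083 d = 16520 m³
Δh = ΔV / (S × A) = 16520 / (2.3 × 10^-5 × 2.99 × 10^7) = 24.03 m

Δh ≈ 24 m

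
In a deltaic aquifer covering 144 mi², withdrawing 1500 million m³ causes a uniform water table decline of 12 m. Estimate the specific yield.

A = 144 mi² = 3.73 × 10^8 m²
ΔV = 1500 million m³ = 1.5 × 10^9 m³
Sy = ΔV / (A × Δh) = 1.5 × 10^9 m³ / (3.73 × 10^8 m² × 12 m) = 0.3352

Sy ≈ 0.34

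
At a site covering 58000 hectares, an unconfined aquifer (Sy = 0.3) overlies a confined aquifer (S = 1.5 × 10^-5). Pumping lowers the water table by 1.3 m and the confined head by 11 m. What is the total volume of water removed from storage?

A = 58000 hectares = 5.8 × 10^8 m²
Unconfined: ΔV_u = Sy × A × Δh_u = 0.3 × 5.8 × 10^8 × 1.3 = 2.262 × 10^8 m³
Confined: ΔV_c = S × A × Δh_c = 1.5 × 10^-5 × 5.8 × 10^8 × 11 = 95700 m³
Total ΔV = 2.262 × 10^8 + 95700 = 2.263 × 10^8 m³

ΔV ≈ 2.26 × 10^8 m³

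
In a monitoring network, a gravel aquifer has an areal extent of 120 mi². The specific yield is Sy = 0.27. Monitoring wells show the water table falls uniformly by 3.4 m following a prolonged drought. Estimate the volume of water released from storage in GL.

ΔV ≈ 285 GL

A = 120 mi² = 3.108 × 10^8 m²
ΔV = Sy × A × Δh = 0.27 × 3.108 × 10^8 m² × 3.4 m = 2.853 × 10^8 m³
ΔV = 2.853 × 10^8 m³ = 285.3 GL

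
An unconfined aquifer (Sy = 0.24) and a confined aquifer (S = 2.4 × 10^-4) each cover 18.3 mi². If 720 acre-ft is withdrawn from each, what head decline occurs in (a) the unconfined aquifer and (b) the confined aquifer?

Δh_u ≈ 0.0781 m; Δh_c ≈ 78.1 m

A = 18.3 mi² = 4.74 × 10^7 m²
ΔV = 720 acre-ft = 8.881 × 10^5 m³
Unconfined: Δh_u = ΔV/(Sy·A) = 8.881 × 10^5/(0.24 × 4.74 × 10^7) = 0.07807 m
Confined: Δh_c = ΔV/(S·A) = 8.881 × 10^5/(2.4 × 10^-4 × 4.74 × 10^7) = 78.07 m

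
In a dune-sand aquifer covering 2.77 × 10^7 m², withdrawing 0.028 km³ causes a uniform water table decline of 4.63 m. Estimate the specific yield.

Sy ≈ 0.22

ΔV = 0.028 km³ = 2.8 × 10^7 m³
Sy = ΔV / (A × Δh) = 2.8 × 10^7 m³ / (2.77 × 10^7 m² × 4.63 m) = 0.2183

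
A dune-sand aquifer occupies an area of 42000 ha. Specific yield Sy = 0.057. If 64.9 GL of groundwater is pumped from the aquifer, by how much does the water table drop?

Δh ≈ 2.71 m

A = 42000 ha = 4.2 × 10^8 m²
ΔV = 64.9 GL = 6.49 × 10^7 m³
Δh = ΔV / (Sy × A) = 6.49 × 10^7 m³ / (0.057 × 4.2 × 10^8 m²) = 2.711 m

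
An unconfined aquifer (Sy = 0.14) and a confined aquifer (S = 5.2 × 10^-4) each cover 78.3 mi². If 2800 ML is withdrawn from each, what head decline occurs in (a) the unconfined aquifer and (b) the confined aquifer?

A = 78.3 mi² = 2.028 × 10^8 m²
ΔV = 2800 ML = 2.8 × 10^6 m³
Unconfined: Δh_u = ΔV/(Sy·A) = 2.8 × 10^6/(0.14 × 2.028 × 10^8) = 0.09862 m
Confined: Δh_c = ΔV/(S·A) = 2.8 × 10^6/(5.2 × 10^-4 × 2.028 × 10^8) = 26.55 m

Δh_u ≈ 0.0986 m; Δh_c ≈ 26.6 m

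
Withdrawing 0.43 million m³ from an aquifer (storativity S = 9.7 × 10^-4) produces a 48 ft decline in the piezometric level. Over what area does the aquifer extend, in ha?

Δh = 48 ft = 14.63 m
ΔV = 0.43 million m³ = 4.3 × 10^5 m³
A = ΔV / (S × Δh) = 4.3 × 10^5 / (9.7 × 10^-4 × 14.63) = 3.03 × 10^7 m²
A = 3.03 × 10^7 m² = 3030 ha

A ≈ 3030 ha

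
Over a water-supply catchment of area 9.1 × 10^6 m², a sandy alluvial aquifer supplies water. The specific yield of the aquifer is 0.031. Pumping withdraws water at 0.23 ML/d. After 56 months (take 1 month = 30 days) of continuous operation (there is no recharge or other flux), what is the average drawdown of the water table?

Δh ≈ 1.37 m

Q = 0.23 ML/d = 230 m³/d
t = 56 months = 1680 d
ΔV = Q × t = 230 m³/d × 1680 d = 3.864 × 10^5 m³
Δh = ΔV / (Sy × A) = 3.864 × 10^5 / (0.031 × 9.1 × 10^6) = 1.37 m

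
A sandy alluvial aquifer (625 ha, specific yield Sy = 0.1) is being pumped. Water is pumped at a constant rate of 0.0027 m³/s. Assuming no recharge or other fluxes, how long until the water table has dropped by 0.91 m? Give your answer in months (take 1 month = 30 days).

A = 625 ha = 6.25 × 10^6 m²
ΔV = Sy × A × Δh = 0.1 × 6.25 × 10^6 × 0.91 = 5.688 × 10^5 m³
Q = 0.0027 m³/s = 233.3 m³/d
t = ΔV / Q = 5.688 × 10^5 m³ / 233.3 m³/d = 2438 d
t = 2438 d ≈ 81.27 months

t ≈ 81.3 months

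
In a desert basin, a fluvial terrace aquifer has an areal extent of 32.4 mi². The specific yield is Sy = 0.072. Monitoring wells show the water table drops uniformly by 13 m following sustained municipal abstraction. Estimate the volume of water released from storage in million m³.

ΔV ≈ 78.5 million m³

A = 32.4 mi² = 8.392 × 10^7 m²
ΔV = Sy × A × Δh = 0.072 × 8.392 × 10^7 m² × 13 m = 7.855 × 10^7 m³
ΔV = 7.855 × 10^7 m³ = 78.55 million m³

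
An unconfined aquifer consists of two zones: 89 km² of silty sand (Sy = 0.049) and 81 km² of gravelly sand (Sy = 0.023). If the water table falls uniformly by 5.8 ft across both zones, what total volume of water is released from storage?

A₁ = 89 km² = 8.9 × 10^7 m²; A₂ = 81 km² = 8.1 × 10^7 m²
Δh = 5.8 ft = 1.768 m
ΔV₁ = 0.049 × 8.9 × 10^7 × 1.768 = 7.71 × 10^6 m³
ΔV₂ = 0.023 × 8.1 × 10^7 × 1.768 = 3.293 × 10^6 m³
ΔV = ΔV₁ + ΔV₂ = 1.1 × 10^7 m³

ΔV ≈ 1.1 × 10^7 m³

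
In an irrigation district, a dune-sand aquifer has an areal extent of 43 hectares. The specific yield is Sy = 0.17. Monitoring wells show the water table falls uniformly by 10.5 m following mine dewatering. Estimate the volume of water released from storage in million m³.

A = 43 hectares = 4.3 × 10^5 m²
ΔV = Sy × A × Δh = 0.17 × 4.3 × 10^5 m² × 10.5 m = 7.676 × 10^5 m³
ΔV = 7.676 × 10^5 m³ = 0.7675 million m³

ΔV ≈ 0.768 million m³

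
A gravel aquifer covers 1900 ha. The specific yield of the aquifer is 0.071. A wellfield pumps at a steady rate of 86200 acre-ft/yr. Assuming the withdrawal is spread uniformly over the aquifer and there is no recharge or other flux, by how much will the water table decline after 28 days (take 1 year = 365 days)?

A = 1900 ha = 1.9 × 10^7 m²
Q = 86200 acre-ft/yr = 2.913 × 10^5 m³/d
ΔV = Q × t = 2.913 × 10^5 m³/d × 28 d = 8.157 × 10^6 m³
Δh = ΔV / (Sy × A) = 8.157 × 10^6 / (0.071 × 1.9 × 10^7) = 6.046 m

Δh ≈ 6.05 m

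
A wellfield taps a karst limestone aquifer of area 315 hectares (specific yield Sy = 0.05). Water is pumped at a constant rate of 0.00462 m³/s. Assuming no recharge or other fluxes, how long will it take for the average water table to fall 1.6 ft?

t ≈ 192 days

A = 315 hectares = 3.15 × 10^6 m²
Δh = 1.6 ft = 0.4877 m
ΔV = Sy × A × Δh = 0.05 × 3.15 × 10^6 × 0.4877 = 76810 m³
Q = 0.00462 m³/s = 399.2 m³/d
t = ΔV / Q = 76810 m³ / 399.2 m³/d = 192.4 d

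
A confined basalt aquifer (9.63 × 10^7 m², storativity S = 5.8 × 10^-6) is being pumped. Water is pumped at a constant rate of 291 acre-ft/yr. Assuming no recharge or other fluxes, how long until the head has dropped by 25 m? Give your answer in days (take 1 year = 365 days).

t ≈ 14.2 days

ΔV = S × A × Δh = 5.8 × 10^-6 × 9.63 × 10^7 × 25 = 13960 m³
Q = 291 acre-ft/yr = 983.4 m³/d
t = ΔV / Q = 13960 m³ / 983.4 m³/d = 14.2 d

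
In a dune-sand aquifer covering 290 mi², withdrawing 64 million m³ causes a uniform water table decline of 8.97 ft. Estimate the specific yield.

A = 290 mi² = 7.511 × 10^8 m²
Δh = 8.97 ft = 2.734 m
ΔV = 64 million m³ = 6.4 × 10^7 m³
Sy = ΔV / (A × Δh) = 6.4 × 10^7 m³ / (7.511 × 10^8 m² × 2.734 m) = 0.03117

Sy ≈ 0.031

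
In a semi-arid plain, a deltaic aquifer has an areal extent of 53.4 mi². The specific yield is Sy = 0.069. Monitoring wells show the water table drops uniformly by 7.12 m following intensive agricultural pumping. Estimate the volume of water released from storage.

ΔV ≈ 6.79 × 10^7 m³

A = 53.4 mi² = 1.383 × 10^8 m²
ΔV = Sy × A × Δh = 0.069 × 1.383 × 10^8 m² × 7.12 m = 6.795 × 10^7 m³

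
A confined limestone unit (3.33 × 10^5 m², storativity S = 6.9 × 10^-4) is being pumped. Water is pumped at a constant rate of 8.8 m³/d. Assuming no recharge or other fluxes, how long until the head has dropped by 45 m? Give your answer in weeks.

t ≈ 168 weeks

ΔV = S × A × Δh = 6.9 × 10^-4 × 3.33 × 10^5 × 45 = 10340 m³
t = ΔV / Q = 10340 m³ / 8.8 m³/d = 1175 d
t = 1175 d ≈ 167.9 weeks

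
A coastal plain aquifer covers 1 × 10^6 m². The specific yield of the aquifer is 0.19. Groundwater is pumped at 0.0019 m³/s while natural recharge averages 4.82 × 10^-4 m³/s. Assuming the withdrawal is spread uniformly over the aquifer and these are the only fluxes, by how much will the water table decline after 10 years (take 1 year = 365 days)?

Δh ≈ 2.35 m

Net abstraction = 0.0019 − 4.82 × 10^-4 = 0.001418 m³/s
Q_net = 0.001418 m³/s = 122.5 m³/d
t = 10 years = 3650 d
ΔV = Q × t = 122.5 m³/d × 3650 d = 4.472 × 10^5 m³
Δh = ΔV / (Sy × A) = 4.472 × 10^5 / (0.19 × 1 × 10^6) = 2.354 m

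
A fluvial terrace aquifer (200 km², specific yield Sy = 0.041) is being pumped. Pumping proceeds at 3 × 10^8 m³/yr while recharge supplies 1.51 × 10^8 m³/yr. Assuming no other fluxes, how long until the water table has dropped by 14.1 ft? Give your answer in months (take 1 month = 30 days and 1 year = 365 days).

A = 200 km² = 2 × 10^8 m²
Δh = 14.1 ft = 4.298 m
ΔV = Sy × A × Δh = 0.041 × 2 × 10^8 × 4.298 = 3.524 × 10^7 m³
Net withdrawal = 3 × 10^8 − 1.51 × 10^8 = 1.49 × 10^8 m³/yr = 4.082 × 10^5 m³/d
t = ΔV / Q = 3.524 × 10^7 m³ / 4.082 × 10^5 m³/d = 86.33 d
t = 86.33 d ≈ 2.878 months

t ≈ 2.88 months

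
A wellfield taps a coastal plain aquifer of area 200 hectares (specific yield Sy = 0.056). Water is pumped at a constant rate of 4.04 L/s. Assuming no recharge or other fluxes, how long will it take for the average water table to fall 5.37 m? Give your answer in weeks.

A = 200 hectares = 2 × 10^6 m²
ΔV = Sy × A × Δh = 0.056 × 2 × 10^6 × 5.37 = 6.014 × 10^5 m³
Q = 4.04 L/s = 349.1 m³/d
t = ΔV / Q = 6.014 × 10^5 m³ / 349.1 m³/d = 1723 d
t = 1723 d ≈ 246.1 weeks

t ≈ 246 weeks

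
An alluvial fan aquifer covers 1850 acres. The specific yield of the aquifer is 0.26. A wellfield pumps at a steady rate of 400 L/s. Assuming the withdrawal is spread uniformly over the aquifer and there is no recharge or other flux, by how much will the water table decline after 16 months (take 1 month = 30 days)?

A = 1850 acres = 7.487 × 10^6 m²
Q = 400 L/s = 34560 m³/d
t = 16 months = 480 d
ΔV = Q × t = 34560 m³/d × 480 d = 1.659 × 10^7 m³
Δh = ΔV / (Sy × A) = 1.659 × 10^7 / (0.26 × 7.487 × 10^6) = 8.522 m

Δh ≈ 8.52 m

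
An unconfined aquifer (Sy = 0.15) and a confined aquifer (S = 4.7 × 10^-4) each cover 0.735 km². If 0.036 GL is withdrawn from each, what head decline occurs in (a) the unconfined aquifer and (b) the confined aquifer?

A = 0.735 km² = 7.35 × 10^5 m²
ΔV = 0.036 GL = 36000 m³
Unconfined: Δh_u = ΔV/(Sy·A) = 36000/(0.15 × 7.35 × 10^5) = 0.3265 m
Confined: Δh_c = ΔV/(S·A) = 36000/(4.7 × 10^-4 × 7.35 × 10^5) = 104.2 m

Δh_u ≈ 0.327 m; Δh_c ≈ 104 m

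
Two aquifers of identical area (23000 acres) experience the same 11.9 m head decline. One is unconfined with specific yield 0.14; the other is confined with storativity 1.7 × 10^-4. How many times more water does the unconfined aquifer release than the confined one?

A = 23000 acres = 9.308 × 10^7 m²
Unconfined: ΔV_u = Sy × A × Δh = 0.14 × 9.308 × 10^7 × 11.9 = 1.551 × 10^8 m³
Confined: ΔV_c = S × A × Δh = 1.7 × 10^-4 × 9.308 × 10^7 × 11.9 = 1.883 × 10^5 m³
Ratio = ΔV_u / ΔV_c = Sy / S = 0.14 / 1.7 × 10^-4 = 823.5

ΔV_u / ΔV_c ≈ 824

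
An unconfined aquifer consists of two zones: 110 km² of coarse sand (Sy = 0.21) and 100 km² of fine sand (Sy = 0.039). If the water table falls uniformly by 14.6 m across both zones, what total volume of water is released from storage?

A₁ = 110 km² = 1.1 × 10^8 m²; A₂ = 100 km² = 1 × 10^8 m²
ΔV₁ = 0.21 × 1.1 × 10^8 × 14.6 = 3.373 × 10^8 m³
ΔV₂ = 0.039 × 1 × 10^8 × 14.6 = 5.694 × 10^7 m³
ΔV = ΔV₁ + ΔV₂ = 3.942 × 10^8 m³

ΔV ≈ 3.94 × 10^8 m³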